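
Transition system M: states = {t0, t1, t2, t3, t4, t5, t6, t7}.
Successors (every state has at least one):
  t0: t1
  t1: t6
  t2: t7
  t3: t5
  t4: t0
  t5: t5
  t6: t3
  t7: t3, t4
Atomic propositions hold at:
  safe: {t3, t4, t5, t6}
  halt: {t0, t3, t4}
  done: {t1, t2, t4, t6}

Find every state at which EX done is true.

Sat(EX done) = {s : some successor in {t1, t2, t4, t6}} = {t0, t1, t7}

{t0, t1, t7}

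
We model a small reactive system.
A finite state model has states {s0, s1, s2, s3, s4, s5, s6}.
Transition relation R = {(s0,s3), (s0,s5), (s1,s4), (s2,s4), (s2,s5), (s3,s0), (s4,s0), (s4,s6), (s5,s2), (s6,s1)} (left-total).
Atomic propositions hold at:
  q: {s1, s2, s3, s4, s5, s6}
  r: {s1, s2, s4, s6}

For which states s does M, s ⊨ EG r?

EG r: greatest fixpoint, start Z0 = {s1, s2, s4, s6}, keep only states in Sat with some successor in Z. Already a fixed point.
Sat(EG r) = {s1, s2, s4, s6}

{s1, s2, s4, s6}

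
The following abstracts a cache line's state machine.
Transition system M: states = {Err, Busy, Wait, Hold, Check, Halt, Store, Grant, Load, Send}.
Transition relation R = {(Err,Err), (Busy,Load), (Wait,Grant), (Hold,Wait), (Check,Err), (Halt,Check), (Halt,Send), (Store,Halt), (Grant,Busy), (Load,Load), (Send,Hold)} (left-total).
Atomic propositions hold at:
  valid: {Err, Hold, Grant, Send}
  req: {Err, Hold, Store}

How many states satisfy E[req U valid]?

4

E[req U valid]: least fixpoint, start Z0 = Sat(valid) = {Err, Hold, Grant, Send}, add states in Sat(req) with some successor in Z. Already a fixed point.
Sat(E[req U valid]) = {Err, Hold, Grant, Send}
|Sat(E[req U valid])| = |{Err, Hold, Grant, Send}| = 4.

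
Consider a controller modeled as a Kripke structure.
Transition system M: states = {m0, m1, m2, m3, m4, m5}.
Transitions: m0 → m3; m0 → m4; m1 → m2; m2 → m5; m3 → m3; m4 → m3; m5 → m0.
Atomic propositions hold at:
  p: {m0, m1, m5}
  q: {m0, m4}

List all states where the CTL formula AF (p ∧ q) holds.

{m0, m1, m2, m5}

Sat(p ∧ q) = {m0}
AF (p ∧ q): least fixpoint, start Z0 = {m0}, add states with every successor in Z. Z1 = {m0, m5}; Z2 = {m0, m2, m5}; Z3 = {m0, m1, m2, m5}; fixed.
Sat(AF (p ∧ q)) = {m0, m1, m2, m5}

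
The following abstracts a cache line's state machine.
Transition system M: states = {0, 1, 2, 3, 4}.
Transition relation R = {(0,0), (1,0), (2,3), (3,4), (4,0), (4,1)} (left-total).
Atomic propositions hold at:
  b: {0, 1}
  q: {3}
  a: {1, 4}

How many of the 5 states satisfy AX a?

Sat(AX a) = {s : every successor in {1, 4}} = {3}
|Sat(AX a)| = |{3}| = 1.

1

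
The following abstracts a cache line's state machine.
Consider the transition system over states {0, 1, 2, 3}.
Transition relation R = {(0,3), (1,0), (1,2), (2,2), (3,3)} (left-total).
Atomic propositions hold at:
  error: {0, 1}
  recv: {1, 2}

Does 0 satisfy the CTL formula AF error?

AF error: least fixpoint, start Z0 = {0, 1}, add states with every successor in Z. Already a fixed point.
Sat(AF error) = {0, 1}
0 ∈ Sat(AF error) = {0, 1}, so the formula holds at 0.

Yes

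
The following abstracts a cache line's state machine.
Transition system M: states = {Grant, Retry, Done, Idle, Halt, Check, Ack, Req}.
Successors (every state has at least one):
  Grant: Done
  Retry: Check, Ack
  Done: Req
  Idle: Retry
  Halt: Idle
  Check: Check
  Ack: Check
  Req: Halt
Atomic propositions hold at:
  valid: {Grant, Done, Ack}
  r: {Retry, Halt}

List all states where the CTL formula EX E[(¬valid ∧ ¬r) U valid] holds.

{Grant, Retry}

Sat(¬valid) = {Retry, Idle, Halt, Check, Req}
Sat(¬r) = {Grant, Done, Idle, Check, Ack, Req}
Sat(¬valid ∧ ¬r) = {Idle, Check, Req}
E[(¬valid ∧ ¬r) U valid]: least fixpoint, start Z0 = Sat(valid) = {Grant, Done, Ack}, add states in Sat(¬valid ∧ ¬r) with some successor in Z. Already a fixed point.
Sat(E[(¬valid ∧ ¬r) U valid]) = {Grant, Done, Ack}
Sat(EX E[(¬valid ∧ ¬r) U valid]) = {s : some successor in {Grant, Done, Ack}} = {Grant, Retry}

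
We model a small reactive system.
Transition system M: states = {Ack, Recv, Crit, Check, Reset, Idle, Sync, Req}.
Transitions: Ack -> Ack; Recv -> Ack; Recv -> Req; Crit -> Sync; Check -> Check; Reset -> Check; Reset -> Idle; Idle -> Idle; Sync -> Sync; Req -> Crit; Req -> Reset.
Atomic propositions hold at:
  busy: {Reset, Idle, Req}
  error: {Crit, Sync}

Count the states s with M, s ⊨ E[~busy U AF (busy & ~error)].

Sat(~busy) = {Ack, Recv, Crit, Check, Sync}
Sat(~error) = {Ack, Recv, Check, Reset, Idle, Req}
Sat(busy & ~error) = {Reset, Idle, Req}
AF (busy & ~error): least fixpoint, start Z0 = {Reset, Idle, Req}, add states with every successor in Z. Already a fixed point.
Sat(AF (busy & ~error)) = {Reset, Idle, Req}
E[~busy U AF (busy & ~error)]: least fixpoint, start Z0 = Sat(AF (busy & ~error)) = {Reset, Idle, Req}, add states in Sat(~busy) with some successor in Z. Z1 = {Recv, Reset, Idle, Req}; fixed.
Sat(E[~busy U AF (busy & ~error)]) = {Recv, Reset, Idle, Req}
|Sat(E[~busy U AF (busy & ~error)])| = |{Recv, Reset, Idle, Req}| = 4.

4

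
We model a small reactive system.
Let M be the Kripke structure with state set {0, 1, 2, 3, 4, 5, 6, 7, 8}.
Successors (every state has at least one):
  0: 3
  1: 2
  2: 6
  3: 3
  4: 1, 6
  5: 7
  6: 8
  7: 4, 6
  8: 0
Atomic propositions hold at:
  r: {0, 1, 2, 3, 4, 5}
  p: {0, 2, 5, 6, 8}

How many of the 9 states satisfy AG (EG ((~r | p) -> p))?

Sat(~r) = {6, 7, 8}
Sat(~r | p) = {0, 2, 5, 6, 7, 8}
Sat((~r | p) -> p) = {0, 1, 2, 3, 4, 5, 6, 8}
EG ((~r | p) -> p): greatest fixpoint, start Z0 = {0, 1, 2, 3, 4, 5, 6, 8}, keep only states in Sat with some successor in Z. Z1 = {0, 1, 2, 3, 4, 6, 8}; fixed.
Sat(EG ((~r | p) -> p)) = {0, 1, 2, 3, 4, 6, 8}
AG (EG ((~r | p) -> p)): greatest fixpoint, start Z0 = {0, 1, 2, 3, 4, 6, 8}, keep only states in Sat with every successor in Z. Already a fixed point.
Sat(AG (EG ((~r | p) -> p))) = {0, 1, 2, 3, 4, 6, 8}
|Sat(AG (EG ((~r | p) -> p)))| = |{0, 1, 2, 3, 4, 6, 8}| = 7.

7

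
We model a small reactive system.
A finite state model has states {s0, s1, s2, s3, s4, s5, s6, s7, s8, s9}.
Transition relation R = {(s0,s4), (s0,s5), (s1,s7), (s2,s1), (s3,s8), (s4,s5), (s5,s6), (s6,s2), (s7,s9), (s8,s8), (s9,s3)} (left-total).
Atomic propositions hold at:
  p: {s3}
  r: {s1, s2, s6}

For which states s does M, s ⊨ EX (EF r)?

{s0, s2, s4, s5, s6}

EF r: least fixpoint, start Z0 = {s1, s2, s6}, add states with some successor in Z. Z1 = {s1, s2, s5, s6}; Z2 = {s0, s1, s2, s4, s5, s6}; fixed.
Sat(EF r) = {s0, s1, s2, s4, s5, s6}
Sat(EX (EF r)) = {s : some successor in {s0, s1, s2, s4, s5, s6}} = {s0, s2, s4, s5, s6}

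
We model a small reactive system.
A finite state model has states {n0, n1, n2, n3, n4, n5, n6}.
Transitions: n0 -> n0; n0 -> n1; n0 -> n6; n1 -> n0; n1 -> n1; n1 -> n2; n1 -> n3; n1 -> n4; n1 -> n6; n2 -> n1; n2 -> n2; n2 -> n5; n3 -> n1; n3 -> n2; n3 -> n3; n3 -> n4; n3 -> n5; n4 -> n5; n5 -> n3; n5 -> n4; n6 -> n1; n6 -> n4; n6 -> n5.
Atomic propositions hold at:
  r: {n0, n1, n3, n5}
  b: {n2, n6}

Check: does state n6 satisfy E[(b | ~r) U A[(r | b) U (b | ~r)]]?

Sat(~r) = {n2, n4, n6}
Sat(b | ~r) = {n2, n4, n6}
Sat(r | b) = {n0, n1, n2, n3, n5, n6}
A[(r | b) U (b | ~r)]: least fixpoint, start Z0 = Sat((b | ~r)) = {n2, n4, n6}, add states in Sat(r | b) with every successor in Z. Already a fixed point.
Sat(A[(r | b) U (b | ~r)]) = {n2, n4, n6}
E[(b | ~r) U A[(r | b) U (b | ~r)]]: least fixpoint, start Z0 = Sat(A[(r | b) U (b | ~r)]) = {n2, n4, n6}, add states in Sat(b | ~r) with some successor in Z. Already a fixed point.
Sat(E[(b | ~r) U A[(r | b) U (b | ~r)]]) = {n2, n4, n6}
n6 ∈ Sat(E[(b | ~r) U A[(r | b) U (b | ~r)]]) = {n2, n4, n6}, so the formula holds at n6.

Yes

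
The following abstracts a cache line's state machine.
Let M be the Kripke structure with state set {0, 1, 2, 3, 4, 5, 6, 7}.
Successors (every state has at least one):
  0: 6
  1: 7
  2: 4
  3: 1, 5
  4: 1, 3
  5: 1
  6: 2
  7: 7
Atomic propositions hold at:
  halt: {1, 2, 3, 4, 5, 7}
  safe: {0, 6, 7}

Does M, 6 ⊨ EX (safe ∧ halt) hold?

Sat(safe ∧ halt) = {7}
Sat(EX (safe ∧ halt)) = {s : some successor in {7}} = {1, 7}
6 ∉ Sat(EX (safe ∧ halt)) = {1, 7}, so the formula does not hold at 6.

No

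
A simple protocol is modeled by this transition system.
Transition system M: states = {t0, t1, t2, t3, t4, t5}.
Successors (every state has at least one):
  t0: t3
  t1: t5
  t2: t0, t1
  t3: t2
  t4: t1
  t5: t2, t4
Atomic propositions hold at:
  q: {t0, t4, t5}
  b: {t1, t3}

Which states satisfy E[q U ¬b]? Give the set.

{t0, t2, t4, t5}

Sat(¬b) = {t0, t2, t4, t5}
E[q U ¬b]: least fixpoint, start Z0 = Sat(¬b) = {t0, t2, t4, t5}, add states in Sat(q) with some successor in Z. Already a fixed point.
Sat(E[q U ¬b]) = {t0, t2, t4, t5}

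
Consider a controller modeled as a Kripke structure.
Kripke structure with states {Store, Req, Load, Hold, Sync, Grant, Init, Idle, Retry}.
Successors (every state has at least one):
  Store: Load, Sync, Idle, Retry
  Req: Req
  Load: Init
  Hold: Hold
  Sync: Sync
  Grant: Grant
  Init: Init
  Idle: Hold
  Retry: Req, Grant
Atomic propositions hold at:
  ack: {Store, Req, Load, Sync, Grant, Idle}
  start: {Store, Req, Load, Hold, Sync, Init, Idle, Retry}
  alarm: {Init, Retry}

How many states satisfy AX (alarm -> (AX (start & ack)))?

Sat(start & ack) = {Store, Req, Load, Sync, Idle}
Sat(AX (start & ack)) = {s : every successor in {Store, Req, Load, Sync, Idle}} = {Req, Sync}
Sat(alarm -> (AX (start & ack))) = {Store, Req, Load, Hold, Sync, Grant, Idle}
Sat(AX (alarm -> (AX (start & ack)))) = {s : every successor in {Store, Req, Load, Hold, Sync, Grant, Idle}} = {Req, Hold, Sync, Grant, Idle, Retry}
|Sat(AX (alarm -> (AX (start & ack))))| = |{Req, Hold, Sync, Grant, Idle, Retry}| = 6.

6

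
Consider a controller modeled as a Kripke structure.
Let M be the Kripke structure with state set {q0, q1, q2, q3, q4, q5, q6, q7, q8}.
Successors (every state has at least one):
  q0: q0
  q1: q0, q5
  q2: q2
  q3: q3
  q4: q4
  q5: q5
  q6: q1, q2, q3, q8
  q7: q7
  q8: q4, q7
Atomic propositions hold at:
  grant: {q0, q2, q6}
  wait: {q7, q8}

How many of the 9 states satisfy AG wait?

1

AG wait: greatest fixpoint, start Z0 = {q7, q8}, keep only states in Sat with every successor in Z. Z1 = {q7}; fixed.
Sat(AG wait) = {q7}
|Sat(AG wait)| = |{q7}| = 1.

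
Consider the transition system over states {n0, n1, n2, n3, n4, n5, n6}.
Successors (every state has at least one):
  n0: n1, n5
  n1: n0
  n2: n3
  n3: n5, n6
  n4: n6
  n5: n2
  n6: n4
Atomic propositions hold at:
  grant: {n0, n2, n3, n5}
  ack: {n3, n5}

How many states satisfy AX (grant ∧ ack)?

1

Sat(grant ∧ ack) = {n3, n5}
Sat(AX (grant ∧ ack)) = {s : every successor in {n3, n5}} = {n2}
|Sat(AX (grant ∧ ack))| = |{n2}| = 1.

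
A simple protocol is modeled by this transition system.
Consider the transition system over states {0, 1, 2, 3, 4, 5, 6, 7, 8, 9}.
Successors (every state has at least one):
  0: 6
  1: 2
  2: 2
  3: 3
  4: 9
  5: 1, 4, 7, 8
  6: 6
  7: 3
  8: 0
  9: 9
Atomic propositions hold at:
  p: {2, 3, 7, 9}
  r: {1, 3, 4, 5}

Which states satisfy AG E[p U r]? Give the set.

{3, 7}

E[p U r]: least fixpoint, start Z0 = Sat(r) = {1, 3, 4, 5}, add states in Sat(p) with some successor in Z. Z1 = {1, 3, 4, 5, 7}; fixed.
Sat(E[p U r]) = {1, 3, 4, 5, 7}
AG E[p U r]: greatest fixpoint, start Z0 = {1, 3, 4, 5, 7}, keep only states in Sat with every successor in Z. Z1 = {3, 7}; fixed.
Sat(AG E[p U r]) = {3, 7}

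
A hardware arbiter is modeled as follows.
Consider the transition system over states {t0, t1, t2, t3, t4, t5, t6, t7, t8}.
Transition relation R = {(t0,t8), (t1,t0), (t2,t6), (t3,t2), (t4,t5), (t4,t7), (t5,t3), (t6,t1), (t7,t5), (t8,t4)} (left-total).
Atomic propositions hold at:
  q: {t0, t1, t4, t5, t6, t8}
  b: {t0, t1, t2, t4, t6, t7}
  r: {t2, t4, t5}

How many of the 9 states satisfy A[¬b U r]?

5

Sat(¬b) = {t3, t5, t8}
A[¬b U r]: least fixpoint, start Z0 = Sat(r) = {t2, t4, t5}, add states in Sat(¬b) with every successor in Z. Z1 = {t2, t3, t4, t5, t8}; fixed.
Sat(A[¬b U r]) = {t2, t3, t4, t5, t8}
|Sat(A[¬b U r])| = |{t2, t3, t4, t5, t8}| = 5.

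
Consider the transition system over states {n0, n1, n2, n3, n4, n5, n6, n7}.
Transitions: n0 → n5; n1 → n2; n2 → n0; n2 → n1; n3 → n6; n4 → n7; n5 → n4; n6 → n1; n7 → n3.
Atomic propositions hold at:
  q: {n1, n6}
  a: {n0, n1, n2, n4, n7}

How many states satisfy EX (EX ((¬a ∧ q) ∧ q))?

1

Sat(¬a) = {n3, n5, n6}
Sat(¬a ∧ q) = {n6}
Sat((¬a ∧ q) ∧ q) = {n6}
Sat(EX ((¬a ∧ q) ∧ q)) = {s : some successor in {n6}} = {n3}
Sat(EX (EX ((¬a ∧ q) ∧ q))) = {s : some successor in {n3}} = {n7}
|Sat(EX (EX ((¬a ∧ q) ∧ q)))| = |{n7}| = 1.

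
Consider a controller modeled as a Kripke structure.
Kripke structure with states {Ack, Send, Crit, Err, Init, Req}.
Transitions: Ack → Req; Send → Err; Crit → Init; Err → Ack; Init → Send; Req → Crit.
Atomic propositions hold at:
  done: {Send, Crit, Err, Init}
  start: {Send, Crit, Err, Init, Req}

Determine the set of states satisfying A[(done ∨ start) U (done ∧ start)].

{Send, Crit, Err, Init, Req}

Sat(done ∨ start) = {Send, Crit, Err, Init, Req}
Sat(done ∧ start) = {Send, Crit, Err, Init}
A[(done ∨ start) U (done ∧ start)]: least fixpoint, start Z0 = Sat((done ∧ start)) = {Send, Crit, Err, Init}, add states in Sat(done ∨ start) with every successor in Z. Z1 = {Send, Crit, Err, Init, Req}; fixed.
Sat(A[(done ∨ start) U (done ∧ start)]) = {Send, Crit, Err, Init, Req}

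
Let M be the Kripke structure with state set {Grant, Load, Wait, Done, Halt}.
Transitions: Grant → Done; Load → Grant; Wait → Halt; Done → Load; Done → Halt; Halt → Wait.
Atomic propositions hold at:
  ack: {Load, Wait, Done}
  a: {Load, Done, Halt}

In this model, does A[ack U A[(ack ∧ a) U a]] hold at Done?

Yes

Sat(ack ∧ a) = {Load, Done}
A[(ack ∧ a) U a]: least fixpoint, start Z0 = Sat(a) = {Load, Done, Halt}, add states in Sat(ack ∧ a) with every successor in Z. Already a fixed point.
Sat(A[(ack ∧ a) U a]) = {Load, Done, Halt}
A[ack U A[(ack ∧ a) U a]]: least fixpoint, start Z0 = Sat(A[(ack ∧ a) U a]) = {Load, Done, Halt}, add states in Sat(ack) with every successor in Z. Z1 = {Load, Wait, Done, Halt}; fixed.
Sat(A[ack U A[(ack ∧ a) U a]]) = {Load, Wait, Done, Halt}
Done ∈ Sat(A[ack U A[(ack ∧ a) U a]]) = {Load, Wait, Done, Halt}, so the formula holds at Done.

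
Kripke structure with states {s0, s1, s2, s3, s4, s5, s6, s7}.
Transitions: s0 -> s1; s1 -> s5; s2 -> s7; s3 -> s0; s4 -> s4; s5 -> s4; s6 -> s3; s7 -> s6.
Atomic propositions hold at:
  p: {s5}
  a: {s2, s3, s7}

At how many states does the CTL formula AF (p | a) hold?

Sat(p | a) = {s2, s3, s5, s7}
AF (p | a): least fixpoint, start Z0 = {s2, s3, s5, s7}, add states with every successor in Z. Z1 = {s1, s2, s3, s5, s6, s7}; Z2 = {s0, s1, s2, s3, s5, s6, s7}; fixed.
Sat(AF (p | a)) = {s0, s1, s2, s3, s5, s6, s7}
|Sat(AF (p | a))| = |{s0, s1, s2, s3, s5, s6, s7}| = 7.

7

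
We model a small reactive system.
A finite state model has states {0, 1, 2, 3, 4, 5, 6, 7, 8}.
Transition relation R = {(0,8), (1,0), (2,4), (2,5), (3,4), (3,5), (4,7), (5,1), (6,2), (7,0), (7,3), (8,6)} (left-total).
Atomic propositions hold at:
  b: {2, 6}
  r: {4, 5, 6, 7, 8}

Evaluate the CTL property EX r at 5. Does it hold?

Sat(EX r) = {s : some successor in {4, 5, 6, 7, 8}} = {0, 2, 3, 4, 8}
5 ∉ Sat(EX r) = {0, 2, 3, 4, 8}, so the formula does not hold at 5.

No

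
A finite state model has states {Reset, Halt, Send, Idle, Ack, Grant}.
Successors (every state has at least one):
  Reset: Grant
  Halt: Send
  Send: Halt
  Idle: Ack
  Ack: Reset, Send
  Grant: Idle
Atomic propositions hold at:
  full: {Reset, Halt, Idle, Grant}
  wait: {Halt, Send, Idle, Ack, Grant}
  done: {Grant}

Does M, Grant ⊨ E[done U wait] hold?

E[done U wait]: least fixpoint, start Z0 = Sat(wait) = {Halt, Send, Idle, Ack, Grant}, add states in Sat(done) with some successor in Z. Already a fixed point.
Sat(E[done U wait]) = {Halt, Send, Idle, Ack, Grant}
Grant ∈ Sat(E[done U wait]) = {Halt, Send, Idle, Ack, Grant}, so the formula holds at Grant.

Yes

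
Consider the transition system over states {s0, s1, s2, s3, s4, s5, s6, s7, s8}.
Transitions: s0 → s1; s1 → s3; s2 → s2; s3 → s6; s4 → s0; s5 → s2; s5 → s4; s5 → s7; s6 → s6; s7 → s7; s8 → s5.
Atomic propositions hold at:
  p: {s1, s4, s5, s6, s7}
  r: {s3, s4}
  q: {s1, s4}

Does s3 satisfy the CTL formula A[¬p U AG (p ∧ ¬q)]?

Yes

Sat(¬p) = {s0, s2, s3, s8}
Sat(¬q) = {s0, s2, s3, s5, s6, s7, s8}
Sat(p ∧ ¬q) = {s5, s6, s7}
AG (p ∧ ¬q): greatest fixpoint, start Z0 = {s5, s6, s7}, keep only states in Sat with every successor in Z. Z1 = {s6, s7}; fixed.
Sat(AG (p ∧ ¬q)) = {s6, s7}
A[¬p U AG (p ∧ ¬q)]: least fixpoint, start Z0 = Sat(AG (p ∧ ¬q)) = {s6, s7}, add states in Sat(¬p) with every successor in Z. Z1 = {s3, s6, s7}; fixed.
Sat(A[¬p U AG (p ∧ ¬q)]) = {s3, s6, s7}
s3 ∈ Sat(A[¬p U AG (p ∧ ¬q)]) = {s3, s6, s7}, so the formula holds at s3.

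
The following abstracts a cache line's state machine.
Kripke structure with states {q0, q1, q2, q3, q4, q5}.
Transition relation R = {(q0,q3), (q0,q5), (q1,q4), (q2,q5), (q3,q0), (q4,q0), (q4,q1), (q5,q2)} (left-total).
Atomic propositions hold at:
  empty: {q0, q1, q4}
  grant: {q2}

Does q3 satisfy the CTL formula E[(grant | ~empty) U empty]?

Sat(~empty) = {q2, q3, q5}
Sat(grant | ~empty) = {q2, q3, q5}
E[(grant | ~empty) U empty]: least fixpoint, start Z0 = Sat(empty) = {q0, q1, q4}, add states in Sat(grant | ~empty) with some successor in Z. Z1 = {q0, q1, q3, q4}; fixed.
Sat(E[(grant | ~empty) U empty]) = {q0, q1, q3, q4}
q3 ∈ Sat(E[(grant | ~empty) U empty]) = {q0, q1, q3, q4}, so the formula holds at q3.

Yes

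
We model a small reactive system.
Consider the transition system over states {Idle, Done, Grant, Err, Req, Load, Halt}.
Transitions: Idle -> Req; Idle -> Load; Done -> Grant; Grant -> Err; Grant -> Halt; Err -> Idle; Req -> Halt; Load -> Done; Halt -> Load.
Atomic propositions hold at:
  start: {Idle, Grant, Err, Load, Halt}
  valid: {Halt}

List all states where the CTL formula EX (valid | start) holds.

Sat(valid | start) = {Idle, Grant, Err, Load, Halt}
Sat(EX (valid | start)) = {s : some successor in {Idle, Grant, Err, Load, Halt}} = {Idle, Done, Grant, Err, Req, Halt}

{Idle, Done, Grant, Err, Req, Halt}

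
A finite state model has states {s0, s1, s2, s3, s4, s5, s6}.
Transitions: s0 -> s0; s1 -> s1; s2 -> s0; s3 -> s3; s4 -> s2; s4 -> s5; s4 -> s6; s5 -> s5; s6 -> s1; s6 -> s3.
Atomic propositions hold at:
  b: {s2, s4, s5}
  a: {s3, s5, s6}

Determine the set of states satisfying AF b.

AF b: least fixpoint, start Z0 = {s2, s4, s5}, add states with every successor in Z. Already a fixed point.
Sat(AF b) = {s2, s4, s5}

{s2, s4, s5}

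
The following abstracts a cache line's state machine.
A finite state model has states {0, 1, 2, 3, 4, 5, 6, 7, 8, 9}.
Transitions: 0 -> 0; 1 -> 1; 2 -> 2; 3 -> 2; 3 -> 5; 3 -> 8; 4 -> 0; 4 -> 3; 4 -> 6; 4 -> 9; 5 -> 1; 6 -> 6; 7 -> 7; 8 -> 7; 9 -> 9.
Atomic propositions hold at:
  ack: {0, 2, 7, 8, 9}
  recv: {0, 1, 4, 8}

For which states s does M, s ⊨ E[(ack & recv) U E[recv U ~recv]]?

{2, 3, 4, 5, 6, 7, 8, 9}

Sat(ack & recv) = {0, 8}
Sat(~recv) = {2, 3, 5, 6, 7, 9}
E[recv U ~recv]: least fixpoint, start Z0 = Sat(~recv) = {2, 3, 5, 6, 7, 9}, add states in Sat(recv) with some successor in Z. Z1 = {2, 3, 4, 5, 6, 7, 8, 9}; fixed.
Sat(E[recv U ~recv]) = {2, 3, 4, 5, 6, 7, 8, 9}
E[(ack & recv) U E[recv U ~recv]]: least fixpoint, start Z0 = Sat(E[recv U ~recv]) = {2, 3, 4, 5, 6, 7, 8, 9}, add states in Sat(ack & recv) with some successor in Z. Already a fixed point.
Sat(E[(ack & recv) U E[recv U ~recv]]) = {2, 3, 4, 5, 6, 7, 8, 9}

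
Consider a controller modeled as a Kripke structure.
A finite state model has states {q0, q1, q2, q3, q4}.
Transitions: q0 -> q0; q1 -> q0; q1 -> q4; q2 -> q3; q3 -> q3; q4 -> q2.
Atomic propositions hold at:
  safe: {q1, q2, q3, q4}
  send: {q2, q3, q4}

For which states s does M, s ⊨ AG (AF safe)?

AF safe: least fixpoint, start Z0 = {q1, q2, q3, q4}, add states with every successor in Z. Already a fixed point.
Sat(AF safe) = {q1, q2, q3, q4}
AG (AF safe): greatest fixpoint, start Z0 = {q1, q2, q3, q4}, keep only states in Sat with every successor in Z. Z1 = {q2, q3, q4}; fixed.
Sat(AG (AF safe)) = {q2, q3, q4}

{q2, q3, q4}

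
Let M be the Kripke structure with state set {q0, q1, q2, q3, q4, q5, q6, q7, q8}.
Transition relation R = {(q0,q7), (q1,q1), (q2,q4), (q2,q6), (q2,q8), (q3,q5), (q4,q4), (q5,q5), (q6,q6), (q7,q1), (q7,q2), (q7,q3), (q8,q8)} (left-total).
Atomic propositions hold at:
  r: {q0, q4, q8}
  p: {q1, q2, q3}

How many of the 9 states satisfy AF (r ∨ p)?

Sat(r ∨ p) = {q0, q1, q2, q3, q4, q8}
AF (r ∨ p): least fixpoint, start Z0 = {q0, q1, q2, q3, q4, q8}, add states with every successor in Z. Z1 = {q0, q1, q2, q3, q4, q7, q8}; fixed.
Sat(AF (r ∨ p)) = {q0, q1, q2, q3, q4, q7, q8}
|Sat(AF (r ∨ p))| = |{q0, q1, q2, q3, q4, q7, q8}| = 7.

7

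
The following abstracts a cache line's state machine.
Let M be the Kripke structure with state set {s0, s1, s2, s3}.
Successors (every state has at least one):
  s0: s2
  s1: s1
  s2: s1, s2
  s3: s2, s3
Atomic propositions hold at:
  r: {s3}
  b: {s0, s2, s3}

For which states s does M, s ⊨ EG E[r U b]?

{s0, s2, s3}

E[r U b]: least fixpoint, start Z0 = Sat(b) = {s0, s2, s3}, add states in Sat(r) with some successor in Z. Already a fixed point.
Sat(E[r U b]) = {s0, s2, s3}
EG E[r U b]: greatest fixpoint, start Z0 = {s0, s2, s3}, keep only states in Sat with some successor in Z. Already a fixed point.
Sat(EG E[r U b]) = {s0, s2, s3}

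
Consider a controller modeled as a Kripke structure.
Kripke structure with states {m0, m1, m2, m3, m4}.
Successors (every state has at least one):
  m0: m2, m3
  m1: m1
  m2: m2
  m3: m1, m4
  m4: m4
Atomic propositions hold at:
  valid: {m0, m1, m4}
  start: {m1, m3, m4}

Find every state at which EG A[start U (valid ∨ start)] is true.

{m0, m1, m3, m4}

Sat(valid ∨ start) = {m0, m1, m3, m4}
A[start U (valid ∨ start)]: least fixpoint, start Z0 = Sat((valid ∨ start)) = {m0, m1, m3, m4}, add states in Sat(start) with every successor in Z. Already a fixed point.
Sat(A[start U (valid ∨ start)]) = {m0, m1, m3, m4}
EG A[start U (valid ∨ start)]: greatest fixpoint, start Z0 = {m0, m1, m3, m4}, keep only states in Sat with some successor in Z. Already a fixed point.
Sat(EG A[start U (valid ∨ start)]) = {m0, m1, m3, m4}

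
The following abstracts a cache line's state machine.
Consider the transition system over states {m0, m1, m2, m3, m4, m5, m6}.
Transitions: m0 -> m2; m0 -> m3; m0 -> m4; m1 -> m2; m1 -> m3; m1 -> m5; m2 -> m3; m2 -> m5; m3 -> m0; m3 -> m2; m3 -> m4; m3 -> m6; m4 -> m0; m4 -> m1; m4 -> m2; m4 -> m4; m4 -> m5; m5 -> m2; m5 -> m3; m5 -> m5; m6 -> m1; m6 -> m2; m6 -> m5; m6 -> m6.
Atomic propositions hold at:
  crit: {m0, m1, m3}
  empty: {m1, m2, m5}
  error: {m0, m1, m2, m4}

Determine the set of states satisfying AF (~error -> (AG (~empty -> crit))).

{m0, m1, m2, m4}

Sat(~error) = {m3, m5, m6}
Sat(~empty) = {m0, m3, m4, m6}
Sat(~empty -> crit) = {m0, m1, m2, m3, m5}
AG (~empty -> crit): greatest fixpoint, start Z0 = {m0, m1, m2, m3, m5}, keep only states in Sat with every successor in Z. Z1 = {m1, m2, m5}; Z2 = ∅; fixed.
Sat(AG (~empty -> crit)) = ∅
Sat(~error -> (AG (~empty -> crit))) = {m0, m1, m2, m4}
AF (~error -> (AG (~empty -> crit))): least fixpoint, start Z0 = {m0, m1, m2, m4}, add states with every successor in Z. Already a fixed point.
Sat(AF (~error -> (AG (~empty -> crit)))) = {m0, m1, m2, m4}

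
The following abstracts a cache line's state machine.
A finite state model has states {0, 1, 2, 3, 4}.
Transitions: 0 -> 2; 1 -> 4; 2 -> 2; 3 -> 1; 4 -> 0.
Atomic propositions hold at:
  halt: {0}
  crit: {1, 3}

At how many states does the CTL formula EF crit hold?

2

EF crit: least fixpoint, start Z0 = {1, 3}, add states with some successor in Z. Already a fixed point.
Sat(EF crit) = {1, 3}
|Sat(EF crit)| = |{1, 3}| = 2.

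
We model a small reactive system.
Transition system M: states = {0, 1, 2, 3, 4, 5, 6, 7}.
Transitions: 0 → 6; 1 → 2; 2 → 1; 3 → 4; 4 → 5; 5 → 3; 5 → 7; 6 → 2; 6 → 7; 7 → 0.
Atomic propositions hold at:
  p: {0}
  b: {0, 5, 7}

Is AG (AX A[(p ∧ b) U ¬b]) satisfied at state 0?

Sat(p ∧ b) = {0}
Sat(¬b) = {1, 2, 3, 4, 6}
A[(p ∧ b) U ¬b]: least fixpoint, start Z0 = Sat(¬b) = {1, 2, 3, 4, 6}, add states in Sat(p ∧ b) with every successor in Z. Z1 = {0, 1, 2, 3, 4, 6}; fixed.
Sat(A[(p ∧ b) U ¬b]) = {0, 1, 2, 3, 4, 6}
Sat(AX A[(p ∧ b) U ¬b]) = {s : every successor in {0, 1, 2, 3, 4, 6}} = {0, 1, 2, 3, 7}
AG (AX A[(p ∧ b) U ¬b]): greatest fixpoint, start Z0 = {0, 1, 2, 3, 7}, keep only states in Sat with every successor in Z. Z1 = {1, 2, 7}; Z2 = {1, 2}; fixed.
Sat(AG (AX A[(p ∧ b) U ¬b])) = {1, 2}
0 ∉ Sat(AG (AX A[(p ∧ b) U ¬b])) = {1, 2}, so the formula does not hold at 0.

No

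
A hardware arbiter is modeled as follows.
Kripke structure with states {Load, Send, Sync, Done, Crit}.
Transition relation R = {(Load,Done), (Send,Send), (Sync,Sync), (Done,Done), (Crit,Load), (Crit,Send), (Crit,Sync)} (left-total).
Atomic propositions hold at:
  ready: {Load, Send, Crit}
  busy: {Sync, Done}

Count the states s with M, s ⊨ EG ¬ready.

2

Sat(¬ready) = {Sync, Done}
EG ¬ready: greatest fixpoint, start Z0 = {Sync, Done}, keep only states in Sat with some successor in Z. Already a fixed point.
Sat(EG ¬ready) = {Sync, Done}
|Sat(EG ¬ready)| = |{Sync, Done}| = 2.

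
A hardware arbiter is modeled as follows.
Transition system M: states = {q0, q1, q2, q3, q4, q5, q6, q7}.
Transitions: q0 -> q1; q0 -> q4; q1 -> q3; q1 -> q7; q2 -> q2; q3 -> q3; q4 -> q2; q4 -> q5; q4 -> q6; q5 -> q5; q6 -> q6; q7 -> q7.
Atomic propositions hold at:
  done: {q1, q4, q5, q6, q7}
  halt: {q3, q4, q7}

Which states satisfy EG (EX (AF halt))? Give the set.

AF halt: least fixpoint, start Z0 = {q3, q4, q7}, add states with every successor in Z. Z1 = {q1, q3, q4, q7}; Z2 = {q0, q1, q3, q4, q7}; fixed.
Sat(AF halt) = {q0, q1, q3, q4, q7}
Sat(EX (AF halt)) = {s : some successor in {q0, q1, q3, q4, q7}} = {q0, q1, q3, q7}
EG (EX (AF halt)): greatest fixpoint, start Z0 = {q0, q1, q3, q7}, keep only states in Sat with some successor in Z. Already a fixed point.
Sat(EG (EX (AF halt))) = {q0, q1, q3, q7}

{q0, q1, q3, q7}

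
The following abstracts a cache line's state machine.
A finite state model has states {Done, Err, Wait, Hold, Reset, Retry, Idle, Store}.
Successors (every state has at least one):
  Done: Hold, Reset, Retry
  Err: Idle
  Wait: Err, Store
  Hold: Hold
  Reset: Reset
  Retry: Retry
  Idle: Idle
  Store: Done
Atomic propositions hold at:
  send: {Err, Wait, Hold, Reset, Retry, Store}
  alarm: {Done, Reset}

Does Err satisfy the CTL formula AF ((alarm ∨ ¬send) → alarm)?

Sat(¬send) = {Done, Idle}
Sat(alarm ∨ ¬send) = {Done, Reset, Idle}
Sat((alarm ∨ ¬send) → alarm) = {Done, Err, Wait, Hold, Reset, Retry, Store}
AF ((alarm ∨ ¬send) → alarm): least fixpoint, start Z0 = {Done, Err, Wait, Hold, Reset, Retry, Store}, add states with every successor in Z. Already a fixed point.
Sat(AF ((alarm ∨ ¬send) → alarm)) = {Done, Err, Wait, Hold, Reset, Retry, Store}
Err ∈ Sat(AF ((alarm ∨ ¬send) → alarm)) = {Done, Err, Wait, Hold, Reset, Retry, Store}, so the formula holds at Err.

Yes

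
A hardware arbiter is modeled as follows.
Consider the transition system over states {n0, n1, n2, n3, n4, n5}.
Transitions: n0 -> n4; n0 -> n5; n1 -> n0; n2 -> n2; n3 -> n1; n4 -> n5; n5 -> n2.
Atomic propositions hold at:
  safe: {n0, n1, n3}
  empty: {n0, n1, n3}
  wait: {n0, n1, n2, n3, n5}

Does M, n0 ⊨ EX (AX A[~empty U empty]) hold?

Sat(~empty) = {n2, n4, n5}
A[~empty U empty]: least fixpoint, start Z0 = Sat(empty) = {n0, n1, n3}, add states in Sat(~empty) with every successor in Z. Already a fixed point.
Sat(A[~empty U empty]) = {n0, n1, n3}
Sat(AX A[~empty U empty]) = {s : every successor in {n0, n1, n3}} = {n1, n3}
Sat(EX (AX A[~empty U empty])) = {s : some successor in {n1, n3}} = {n3}
n0 ∉ Sat(EX (AX A[~empty U empty])) = {n3}, so the formula does not hold at n0.

No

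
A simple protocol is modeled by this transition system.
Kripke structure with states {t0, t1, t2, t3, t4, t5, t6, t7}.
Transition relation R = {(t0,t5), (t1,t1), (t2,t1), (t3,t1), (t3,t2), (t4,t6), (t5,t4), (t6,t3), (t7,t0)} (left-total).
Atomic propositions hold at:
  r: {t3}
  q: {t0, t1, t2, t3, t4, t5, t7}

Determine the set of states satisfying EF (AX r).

Sat(AX r) = {s : every successor in {t3}} = {t6}
EF (AX r): least fixpoint, start Z0 = {t6}, add states with some successor in Z. Z1 = {t4, t6}; Z2 = {t4, t5, t6}; Z3 = {t0, t4, t5, t6}; Z4 = {t0, t4, t5, t6, t7}; fixed.
Sat(EF (AX r)) = {t0, t4, t5, t6, t7}

{t0, t4, t5, t6, t7}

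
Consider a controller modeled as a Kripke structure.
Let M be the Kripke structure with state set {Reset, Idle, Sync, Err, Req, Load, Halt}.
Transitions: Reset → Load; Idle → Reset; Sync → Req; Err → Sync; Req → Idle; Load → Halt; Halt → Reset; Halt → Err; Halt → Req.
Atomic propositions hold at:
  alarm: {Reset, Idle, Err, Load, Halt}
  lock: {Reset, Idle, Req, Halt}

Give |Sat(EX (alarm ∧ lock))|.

Sat(alarm ∧ lock) = {Reset, Idle, Halt}
Sat(EX (alarm ∧ lock)) = {s : some successor in {Reset, Idle, Halt}} = {Idle, Req, Load, Halt}
|Sat(EX (alarm ∧ lock))| = |{Idle, Req, Load, Halt}| = 4.

4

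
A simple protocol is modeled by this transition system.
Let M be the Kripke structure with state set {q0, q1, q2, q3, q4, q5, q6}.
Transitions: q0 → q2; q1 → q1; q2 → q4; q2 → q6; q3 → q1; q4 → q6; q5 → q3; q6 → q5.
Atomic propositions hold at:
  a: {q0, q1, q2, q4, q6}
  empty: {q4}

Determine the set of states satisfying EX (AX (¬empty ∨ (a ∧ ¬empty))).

Sat(¬empty) = {q0, q1, q2, q3, q5, q6}
Sat(a ∧ ¬empty) = {q0, q1, q2, q6}
Sat(¬empty ∨ (a ∧ ¬empty)) = {q0, q1, q2, q3, q5, q6}
Sat(AX (¬empty ∨ (a ∧ ¬empty))) = {s : every successor in {q0, q1, q2, q3, q5, q6}} = {q0, q1, q3, q4, q5, q6}
Sat(EX (AX (¬empty ∨ (a ∧ ¬empty)))) = {s : some successor in {q0, q1, q3, q4, q5, q6}} = {q1, q2, q3, q4, q5, q6}

{q1, q2, q3, q4, q5, q6}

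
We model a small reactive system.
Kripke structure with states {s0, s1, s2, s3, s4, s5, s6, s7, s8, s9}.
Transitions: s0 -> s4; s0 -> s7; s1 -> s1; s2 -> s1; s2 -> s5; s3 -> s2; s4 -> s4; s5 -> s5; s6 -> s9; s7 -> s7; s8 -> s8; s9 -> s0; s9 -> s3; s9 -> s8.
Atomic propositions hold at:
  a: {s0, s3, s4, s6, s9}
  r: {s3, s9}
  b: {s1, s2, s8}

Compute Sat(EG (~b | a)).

{s0, s4, s5, s6, s7, s9}

Sat(~b) = {s0, s3, s4, s5, s6, s7, s9}
Sat(~b | a) = {s0, s3, s4, s5, s6, s7, s9}
EG (~b | a): greatest fixpoint, start Z0 = {s0, s3, s4, s5, s6, s7, s9}, keep only states in Sat with some successor in Z. Z1 = {s0, s4, s5, s6, s7, s9}; fixed.
Sat(EG (~b | a)) = {s0, s4, s5, s6, s7, s9}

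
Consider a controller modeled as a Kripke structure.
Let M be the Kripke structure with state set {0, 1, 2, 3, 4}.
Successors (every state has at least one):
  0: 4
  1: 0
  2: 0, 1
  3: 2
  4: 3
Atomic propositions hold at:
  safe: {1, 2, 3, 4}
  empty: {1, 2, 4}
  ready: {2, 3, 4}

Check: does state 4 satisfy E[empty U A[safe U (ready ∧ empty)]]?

Sat(ready ∧ empty) = {2, 4}
A[safe U (ready ∧ empty)]: least fixpoint, start Z0 = Sat((ready ∧ empty)) = {2, 4}, add states in Sat(safe) with every successor in Z. Z1 = {2, 3, 4}; fixed.
Sat(A[safe U (ready ∧ empty)]) = {2, 3, 4}
E[empty U A[safe U (ready ∧ empty)]]: least fixpoint, start Z0 = Sat(A[safe U (ready ∧ empty)]) = {2, 3, 4}, add states in Sat(empty) with some successor in Z. Already a fixed point.
Sat(E[empty U A[safe U (ready ∧ empty)]]) = {2, 3, 4}
4 ∈ Sat(E[empty U A[safe U (ready ∧ empty)]]) = {2, 3, 4}, so the formula holds at 4.

Yes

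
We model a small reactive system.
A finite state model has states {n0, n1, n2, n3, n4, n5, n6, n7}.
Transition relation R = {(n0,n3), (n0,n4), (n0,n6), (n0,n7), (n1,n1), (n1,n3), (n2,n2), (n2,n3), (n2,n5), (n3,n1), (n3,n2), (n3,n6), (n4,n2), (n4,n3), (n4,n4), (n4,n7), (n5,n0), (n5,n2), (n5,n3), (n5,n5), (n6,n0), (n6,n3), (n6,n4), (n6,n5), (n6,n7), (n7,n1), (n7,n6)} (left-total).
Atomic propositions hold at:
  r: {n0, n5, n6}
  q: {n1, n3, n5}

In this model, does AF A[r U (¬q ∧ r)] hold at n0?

Yes

Sat(¬q) = {n0, n2, n4, n6, n7}
Sat(¬q ∧ r) = {n0, n6}
A[r U (¬q ∧ r)]: least fixpoint, start Z0 = Sat((¬q ∧ r)) = {n0, n6}, add states in Sat(r) with every successor in Z. Already a fixed point.
Sat(A[r U (¬q ∧ r)]) = {n0, n6}
AF A[r U (¬q ∧ r)]: least fixpoint, start Z0 = {n0, n6}, add states with every successor in Z. Already a fixed point.
Sat(AF A[r U (¬q ∧ r)]) = {n0, n6}
n0 ∈ Sat(AF A[r U (¬q ∧ r)]) = {n0, n6}, so the formula holds at n0.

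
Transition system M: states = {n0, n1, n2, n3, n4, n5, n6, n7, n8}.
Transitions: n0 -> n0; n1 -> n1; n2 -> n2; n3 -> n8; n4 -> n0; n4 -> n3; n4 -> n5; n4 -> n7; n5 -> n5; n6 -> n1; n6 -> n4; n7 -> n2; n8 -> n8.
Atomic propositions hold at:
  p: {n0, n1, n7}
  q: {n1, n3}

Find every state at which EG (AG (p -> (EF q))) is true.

EF q: least fixpoint, start Z0 = {n1, n3}, add states with some successor in Z. Z1 = {n1, n3, n4, n6}; fixed.
Sat(EF q) = {n1, n3, n4, n6}
Sat(p -> (EF q)) = {n1, n2, n3, n4, n5, n6, n8}
AG (p -> (EF q)): greatest fixpoint, start Z0 = {n1, n2, n3, n4, n5, n6, n8}, keep only states in Sat with every successor in Z. Z1 = {n1, n2, n3, n5, n6, n8}; Z2 = {n1, n2, n3, n5, n8}; fixed.
Sat(AG (p -> (EF q))) = {n1, n2, n3, n5, n8}
EG (AG (p -> (EF q))): greatest fixpoint, start Z0 = {n1, n2, n3, n5, n8}, keep only states in Sat with some successor in Z. Already a fixed point.
Sat(EG (AG (p -> (EF q)))) = {n1, n2, n3, n5, n8}

{n1, n2, n3, n5, n8}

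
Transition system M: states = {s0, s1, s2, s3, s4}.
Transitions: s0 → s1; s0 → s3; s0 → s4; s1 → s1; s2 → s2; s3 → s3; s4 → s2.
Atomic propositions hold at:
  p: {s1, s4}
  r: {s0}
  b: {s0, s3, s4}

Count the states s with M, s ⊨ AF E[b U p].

E[b U p]: least fixpoint, start Z0 = Sat(p) = {s1, s4}, add states in Sat(b) with some successor in Z. Z1 = {s0, s1, s4}; fixed.
Sat(E[b U p]) = {s0, s1, s4}
AF E[b U p]: least fixpoint, start Z0 = {s0, s1, s4}, add states with every successor in Z. Already a fixed point.
Sat(AF E[b U p]) = {s0, s1, s4}
|Sat(AF E[b U p])| = |{s0, s1, s4}| = 3.

3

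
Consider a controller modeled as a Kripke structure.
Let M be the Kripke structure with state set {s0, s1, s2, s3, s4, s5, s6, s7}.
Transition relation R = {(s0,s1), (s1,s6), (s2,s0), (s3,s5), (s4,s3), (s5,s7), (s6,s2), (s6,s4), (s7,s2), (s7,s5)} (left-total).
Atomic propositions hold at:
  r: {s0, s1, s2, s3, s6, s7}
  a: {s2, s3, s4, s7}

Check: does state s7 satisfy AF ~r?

No

Sat(~r) = {s4, s5}
AF ~r: least fixpoint, start Z0 = {s4, s5}, add states with every successor in Z. Z1 = {s3, s4, s5}; fixed.
Sat(AF ~r) = {s3, s4, s5}
s7 ∉ Sat(AF ~r) = {s3, s4, s5}, so the formula does not hold at s7.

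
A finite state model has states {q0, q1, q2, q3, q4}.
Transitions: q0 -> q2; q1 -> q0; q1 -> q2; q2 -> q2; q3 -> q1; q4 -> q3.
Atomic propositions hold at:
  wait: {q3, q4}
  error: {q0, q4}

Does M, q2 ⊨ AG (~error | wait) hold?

Yes

Sat(~error) = {q1, q2, q3}
Sat(~error | wait) = {q1, q2, q3, q4}
AG (~error | wait): greatest fixpoint, start Z0 = {q1, q2, q3, q4}, keep only states in Sat with every successor in Z. Z1 = {q2, q3, q4}; Z2 = {q2, q4}; Z3 = {q2}; fixed.
Sat(AG (~error | wait)) = {q2}
q2 ∈ Sat(AG (~error | wait)) = {q2}, so the formula holds at q2.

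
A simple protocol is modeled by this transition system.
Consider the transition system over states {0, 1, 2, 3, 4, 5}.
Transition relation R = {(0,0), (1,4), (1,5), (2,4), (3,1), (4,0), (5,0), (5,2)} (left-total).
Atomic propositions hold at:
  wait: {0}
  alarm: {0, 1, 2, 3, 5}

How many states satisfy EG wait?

1

EG wait: greatest fixpoint, start Z0 = {0}, keep only states in Sat with some successor in Z. Already a fixed point.
Sat(EG wait) = {0}
|Sat(EG wait)| = |{0}| = 1.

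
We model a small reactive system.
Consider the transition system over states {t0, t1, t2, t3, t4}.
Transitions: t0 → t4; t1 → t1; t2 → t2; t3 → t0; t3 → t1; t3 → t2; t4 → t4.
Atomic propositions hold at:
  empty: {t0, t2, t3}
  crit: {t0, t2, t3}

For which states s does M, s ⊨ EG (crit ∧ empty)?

{t2, t3}

Sat(crit ∧ empty) = {t0, t2, t3}
EG (crit ∧ empty): greatest fixpoint, start Z0 = {t0, t2, t3}, keep only states in Sat with some successor in Z. Z1 = {t2, t3}; fixed.
Sat(EG (crit ∧ empty)) = {t2, t3}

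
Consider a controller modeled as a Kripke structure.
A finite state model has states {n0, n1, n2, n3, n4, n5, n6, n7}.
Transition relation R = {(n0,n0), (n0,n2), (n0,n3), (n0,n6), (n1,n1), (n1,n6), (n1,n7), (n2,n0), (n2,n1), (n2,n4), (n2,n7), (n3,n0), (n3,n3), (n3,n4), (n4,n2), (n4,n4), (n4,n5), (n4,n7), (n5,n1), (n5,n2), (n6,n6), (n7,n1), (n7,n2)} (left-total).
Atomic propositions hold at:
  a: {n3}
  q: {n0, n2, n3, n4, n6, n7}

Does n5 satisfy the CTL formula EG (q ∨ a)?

No

Sat(q ∨ a) = {n0, n2, n3, n4, n6, n7}
EG (q ∨ a): greatest fixpoint, start Z0 = {n0, n2, n3, n4, n6, n7}, keep only states in Sat with some successor in Z. Already a fixed point.
Sat(EG (q ∨ a)) = {n0, n2, n3, n4, n6, n7}
n5 ∉ Sat(EG (q ∨ a)) = {n0, n2, n3, n4, n6, n7}, so the formula does not hold at n5.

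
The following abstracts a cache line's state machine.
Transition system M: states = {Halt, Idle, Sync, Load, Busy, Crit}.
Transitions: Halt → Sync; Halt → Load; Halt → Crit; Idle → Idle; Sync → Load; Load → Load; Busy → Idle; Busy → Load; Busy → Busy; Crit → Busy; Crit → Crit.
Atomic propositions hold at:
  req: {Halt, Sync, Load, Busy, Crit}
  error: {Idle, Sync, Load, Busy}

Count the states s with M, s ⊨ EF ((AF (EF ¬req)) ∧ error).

4

Sat(¬req) = {Idle}
EF ¬req: least fixpoint, start Z0 = {Idle}, add states with some successor in Z. Z1 = {Idle, Busy}; Z2 = {Idle, Busy, Crit}; Z3 = {Halt, Idle, Busy, Crit}; fixed.
Sat(EF ¬req) = {Halt, Idle, Busy, Crit}
AF (EF ¬req): least fixpoint, start Z0 = {Halt, Idle, Busy, Crit}, add states with every successor in Z. Already a fixed point.
Sat(AF (EF ¬req)) = {Halt, Idle, Busy, Crit}
Sat((AF (EF ¬req)) ∧ error) = {Idle, Busy}
EF ((AF (EF ¬req)) ∧ error): least fixpoint, start Z0 = {Idle, Busy}, add states with some successor in Z. Z1 = {Idle, Busy, Crit}; Z2 = {Halt, Idle, Busy, Crit}; fixed.
Sat(EF ((AF (EF ¬req)) ∧ error)) = {Halt, Idle, Busy, Crit}
|Sat(EF ((AF (EF ¬req)) ∧ error))| = |{Halt, Idle, Busy, Crit}| = 4.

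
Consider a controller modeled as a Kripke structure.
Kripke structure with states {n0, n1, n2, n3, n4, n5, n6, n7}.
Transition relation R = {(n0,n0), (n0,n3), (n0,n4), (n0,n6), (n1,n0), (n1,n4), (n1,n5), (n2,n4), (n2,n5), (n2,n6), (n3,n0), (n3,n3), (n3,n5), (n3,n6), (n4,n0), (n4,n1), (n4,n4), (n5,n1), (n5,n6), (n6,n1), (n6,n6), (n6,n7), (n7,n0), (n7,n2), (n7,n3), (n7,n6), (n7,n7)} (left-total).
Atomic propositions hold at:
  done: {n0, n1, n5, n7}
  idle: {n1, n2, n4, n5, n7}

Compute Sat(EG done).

{n0, n1, n5, n7}

EG done: greatest fixpoint, start Z0 = {n0, n1, n5, n7}, keep only states in Sat with some successor in Z. Already a fixed point.
Sat(EG done) = {n0, n1, n5, n7}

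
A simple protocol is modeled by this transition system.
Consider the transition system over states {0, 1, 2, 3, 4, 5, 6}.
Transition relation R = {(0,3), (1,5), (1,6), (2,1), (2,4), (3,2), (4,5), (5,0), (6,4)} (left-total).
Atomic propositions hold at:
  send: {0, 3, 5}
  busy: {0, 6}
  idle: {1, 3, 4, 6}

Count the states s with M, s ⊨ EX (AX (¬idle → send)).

Sat(¬idle) = {0, 2, 5}
Sat(¬idle → send) = {0, 1, 3, 4, 5, 6}
Sat(AX (¬idle → send)) = {s : every successor in {0, 1, 3, 4, 5, 6}} = {0, 1, 2, 4, 5, 6}
Sat(EX (AX (¬idle → send))) = {s : some successor in {0, 1, 2, 4, 5, 6}} = {1, 2, 3, 4, 5, 6}
|Sat(EX (AX (¬idle → send)))| = |{1, 2, 3, 4, 5, 6}| = 6.

6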